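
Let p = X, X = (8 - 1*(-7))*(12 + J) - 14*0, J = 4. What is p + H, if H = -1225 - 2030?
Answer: -3015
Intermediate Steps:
H = -3255
X = 240 (X = (8 - 1*(-7))*(12 + 4) - 14*0 = (8 + 7)*16 + 0 = 15*16 + 0 = 240 + 0 = 240)
p = 240
p + H = 240 - 3255 = -3015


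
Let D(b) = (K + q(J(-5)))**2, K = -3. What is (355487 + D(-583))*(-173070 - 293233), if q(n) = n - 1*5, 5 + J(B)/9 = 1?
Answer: -166667417169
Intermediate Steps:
J(B) = -36 (J(B) = -45 + 9*1 = -45 + 9 = -36)
q(n) = -5 + n (q(n) = n - 5 = -5 + n)
D(b) = 1936 (D(b) = (-3 + (-5 - 36))**2 = (-3 - 41)**2 = (-44)**2 = 1936)
(355487 + D(-583))*(-173070 - 293233) = (355487 + 1936)*(-173070 - 293233) = 357423*(-466303) = -166667417169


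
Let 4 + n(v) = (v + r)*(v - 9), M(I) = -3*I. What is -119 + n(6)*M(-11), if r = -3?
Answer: -548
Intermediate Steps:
n(v) = -4 + (-9 + v)*(-3 + v) (n(v) = -4 + (v - 3)*(v - 9) = -4 + (-3 + v)*(-9 + v) = -4 + (-9 + v)*(-3 + v))
-119 + n(6)*M(-11) = -119 + (23 + 6**2 - 12*6)*(-3*(-11)) = -119 + (23 + 36 - 72)*33 = -119 - 13*33 = -119 - 429 = -548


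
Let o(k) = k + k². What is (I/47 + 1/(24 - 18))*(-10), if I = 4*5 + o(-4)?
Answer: -1195/141 ≈ -8.4752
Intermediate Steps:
I = 32 (I = 4*5 - 4*(1 - 4) = 20 - 4*(-3) = 20 + 12 = 32)
(I/47 + 1/(24 - 18))*(-10) = (32/47 + 1/(24 - 18))*(-10) = (32*(1/47) + 1/6)*(-10) = (32/47 + ⅙)*(-10) = (239/282)*(-10) = -1195/141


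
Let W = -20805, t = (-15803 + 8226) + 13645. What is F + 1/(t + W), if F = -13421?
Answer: -197785278/14737 ≈ -13421.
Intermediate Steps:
t = 6068 (t = -7577 + 13645 = 6068)
F + 1/(t + W) = -13421 + 1/(6068 - 20805) = -13421 + 1/(-14737) = -13421 - 1/14737 = -197785278/14737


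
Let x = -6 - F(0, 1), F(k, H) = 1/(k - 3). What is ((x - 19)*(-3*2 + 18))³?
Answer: -25934336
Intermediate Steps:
F(k, H) = 1/(-3 + k)
x = -17/3 (x = -6 - 1/(-3 + 0) = -6 - 1/(-3) = -6 - 1*(-⅓) = -6 + ⅓ = -17/3 ≈ -5.6667)
((x - 19)*(-3*2 + 18))³ = ((-17/3 - 19)*(-3*2 + 18))³ = (-74*(-6 + 18)/3)³ = (-74/3*12)³ = (-296)³ = -25934336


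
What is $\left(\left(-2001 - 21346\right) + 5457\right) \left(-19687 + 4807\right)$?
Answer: $266203200$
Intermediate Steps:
$\left(\left(-2001 - 21346\right) + 5457\right) \left(-19687 + 4807\right) = \left(\left(-2001 - 21346\right) + 5457\right) \left(-14880\right) = \left(-23347 + 5457\right) \left(-14880\right) = \left(-17890\right) \left(-14880\right) = 266203200$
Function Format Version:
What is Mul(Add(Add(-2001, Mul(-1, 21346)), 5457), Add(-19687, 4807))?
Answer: 266203200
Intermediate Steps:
Mul(Add(Add(-2001, Mul(-1, 21346)), 5457), Add(-19687, 4807)) = Mul(Add(Add(-2001, -21346), 5457), -14880) = Mul(Add(-23347, 5457), -14880) = Mul(-17890, -14880) = 266203200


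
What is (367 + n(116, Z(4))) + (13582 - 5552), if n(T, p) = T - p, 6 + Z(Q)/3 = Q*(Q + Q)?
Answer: 8435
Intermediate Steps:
Z(Q) = -18 + 6*Q**2 (Z(Q) = -18 + 3*(Q*(Q + Q)) = -18 + 3*(Q*(2*Q)) = -18 + 3*(2*Q**2) = -18 + 6*Q**2)
(367 + n(116, Z(4))) + (13582 - 5552) = (367 + (116 - (-18 + 6*4**2))) + (13582 - 5552) = (367 + (116 - (-18 + 6*16))) + 8030 = (367 + (116 - (-18 + 96))) + 8030 = (367 + (116 - 1*78)) + 8030 = (367 + (116 - 78)) + 8030 = (367 + 38) + 8030 = 405 + 8030 = 8435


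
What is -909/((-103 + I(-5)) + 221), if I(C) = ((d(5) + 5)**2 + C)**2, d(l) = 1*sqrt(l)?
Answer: -1129887/295049 + 454500*sqrt(5)/295049 ≈ -0.38500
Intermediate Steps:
d(l) = sqrt(l)
I(C) = (C + (5 + sqrt(5))**2)**2 (I(C) = ((sqrt(5) + 5)**2 + C)**2 = ((5 + sqrt(5))**2 + C)**2 = (C + (5 + sqrt(5))**2)**2)
-909/((-103 + I(-5)) + 221) = -909/((-103 + (-5 + (5 + sqrt(5))**2)**2) + 221) = -909/(118 + (-5 + (5 + sqrt(5))**2)**2)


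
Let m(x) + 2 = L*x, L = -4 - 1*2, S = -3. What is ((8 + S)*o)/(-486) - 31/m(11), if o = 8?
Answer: 6173/16524 ≈ 0.37358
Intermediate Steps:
L = -6 (L = -4 - 2 = -6)
m(x) = -2 - 6*x
((8 + S)*o)/(-486) - 31/m(11) = ((8 - 3)*8)/(-486) - 31/(-2 - 6*11) = (5*8)*(-1/486) - 31/(-2 - 66) = 40*(-1/486) - 31/(-68) = -20/243 - 31*(-1/68) = -20/243 + 31/68 = 6173/16524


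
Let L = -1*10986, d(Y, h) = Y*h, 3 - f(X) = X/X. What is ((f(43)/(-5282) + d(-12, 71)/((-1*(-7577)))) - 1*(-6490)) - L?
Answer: 349707479223/20010857 ≈ 17476.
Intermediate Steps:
f(X) = 2 (f(X) = 3 - X/X = 3 - 1*1 = 3 - 1 = 2)
L = -10986
((f(43)/(-5282) + d(-12, 71)/((-1*(-7577)))) - 1*(-6490)) - L = ((2/(-5282) + (-12*71)/((-1*(-7577)))) - 1*(-6490)) - 1*(-10986) = ((2*(-1/5282) - 852/7577) + 6490) + 10986 = ((-1/2641 - 852*1/7577) + 6490) + 10986 = ((-1/2641 - 852/7577) + 6490) + 10986 = (-2257709/20010857 + 6490) + 10986 = 129868204221/20010857 + 10986 = 349707479223/20010857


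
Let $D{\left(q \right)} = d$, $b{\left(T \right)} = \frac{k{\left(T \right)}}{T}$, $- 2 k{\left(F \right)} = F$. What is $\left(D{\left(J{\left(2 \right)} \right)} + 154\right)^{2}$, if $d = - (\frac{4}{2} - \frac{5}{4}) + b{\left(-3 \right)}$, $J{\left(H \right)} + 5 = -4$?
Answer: $\frac{373321}{16} \approx 23333.0$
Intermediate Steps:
$J{\left(H \right)} = -9$ ($J{\left(H \right)} = -5 - 4 = -9$)
$k{\left(F \right)} = - \frac{F}{2}$
$b{\left(T \right)} = - \frac{1}{2}$ ($b{\left(T \right)} = \frac{\left(- \frac{1}{2}\right) T}{T} = - \frac{1}{2}$)
$d = - \frac{5}{4}$ ($d = - (\frac{4}{2} - \frac{5}{4}) - \frac{1}{2} = - (4 \cdot \frac{1}{2} - \frac{5}{4}) - \frac{1}{2} = - (2 - \frac{5}{4}) - \frac{1}{2} = \left(-1\right) \frac{3}{4} - \frac{1}{2} = - \frac{3}{4} - \frac{1}{2} = - \frac{5}{4} \approx -1.25$)
$D{\left(q \right)} = - \frac{5}{4}$
$\left(D{\left(J{\left(2 \right)} \right)} + 154\right)^{2} = \left(- \frac{5}{4} + 154\right)^{2} = \left(\frac{611}{4}\right)^{2} = \frac{373321}{16}$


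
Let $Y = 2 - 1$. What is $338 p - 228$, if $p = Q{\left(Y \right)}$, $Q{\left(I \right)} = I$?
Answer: $110$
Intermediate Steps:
$Y = 1$ ($Y = 2 - 1 = 1$)
$p = 1$
$338 p - 228 = 338 \cdot 1 - 228 = 338 - 228 = 110$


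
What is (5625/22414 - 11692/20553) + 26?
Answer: 11831094629/460674942 ≈ 25.682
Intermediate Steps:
(5625/22414 - 11692/20553) + 26 = -146453863/460674942 + 26 = 11831094629/460674942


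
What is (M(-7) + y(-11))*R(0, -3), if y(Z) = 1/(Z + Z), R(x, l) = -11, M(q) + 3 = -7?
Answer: 221/2 ≈ 110.50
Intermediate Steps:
M(q) = -10 (M(q) = -3 - 7 = -10)
y(Z) = 1/(2*Z)
(M(-7) + y(-11))*R(0, -3) = (-10 + (1/2)/(-11))*(-11) = (-10 + (1/2)*(-1/11))*(-11) = (-10 - 1/22)*(-11) = -221/22*(-11) = 221/2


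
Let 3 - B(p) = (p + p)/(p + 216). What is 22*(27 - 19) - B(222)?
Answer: 12703/73 ≈ 174.01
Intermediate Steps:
B(p) = 3 - 2*p/(216 + p) (B(p) = 3 - (p + p)/(p + 216) = 3 - 2*p/(216 + p))
22*(27 - 19) - B(222) = 22*(27 - 19) - (648 + 222)/(216 + 222) = 22*8 - 870/438 = 176 - 870/438 = 176 - 1*145/73 = 176 - 145/73 = 12703/73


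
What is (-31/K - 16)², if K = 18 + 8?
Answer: 199809/676 ≈ 295.58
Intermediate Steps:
K = 26
(-31/K - 16)² = (-31/26 - 16)² = (-447/26)² = 199809/676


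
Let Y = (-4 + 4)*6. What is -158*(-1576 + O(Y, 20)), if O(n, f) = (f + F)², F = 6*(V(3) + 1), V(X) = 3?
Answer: -56880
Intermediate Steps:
Y = 0 (Y = 0*6 = 0)
F = 24 (F = 6*(3 + 1) = 6*4 = 24)
O(n, f) = (24 + f)² (O(n, f) = (f + 24)² = (24 + f)²)
-158*(-1576 + O(Y, 20)) = -158*(-1576 + (24 + 20)²) = -158*(-1576 + 44²) = -158*(-1576 + 1936) = -158*360 = -56880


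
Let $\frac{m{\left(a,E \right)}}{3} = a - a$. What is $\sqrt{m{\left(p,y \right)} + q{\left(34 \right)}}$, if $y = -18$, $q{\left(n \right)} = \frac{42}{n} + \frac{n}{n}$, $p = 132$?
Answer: $\frac{\sqrt{646}}{17} \approx 1.4951$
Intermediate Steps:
$q{\left(n \right)} = 1 + \frac{42}{n}$ ($q{\left(n \right)} = \frac{42}{n} + 1 = 1 + \frac{42}{n}$)
$m{\left(a,E \right)} = 0$ ($m{\left(a,E \right)} = 3 \left(a - a\right) = 3 \cdot 0 = 0$)
$\sqrt{m{\left(p,y \right)} + q{\left(34 \right)}} = \sqrt{0 + \frac{42 + 34}{34}} = \sqrt{0 + \frac{1}{34} \cdot 76} = \sqrt{0 + \frac{38}{17}} = \sqrt{\frac{38}{17}} = \frac{\sqrt{646}}{17}$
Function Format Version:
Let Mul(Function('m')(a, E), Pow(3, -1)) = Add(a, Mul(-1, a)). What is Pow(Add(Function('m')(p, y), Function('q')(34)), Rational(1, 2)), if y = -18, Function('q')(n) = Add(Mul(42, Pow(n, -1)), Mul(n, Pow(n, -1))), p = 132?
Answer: Mul(Rational(1, 17), Pow(646, Rational(1, 2))) ≈ 1.4951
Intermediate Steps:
Function('q')(n) = Add(1, Mul(42, Pow(n, -1))) (Function('q')(n) = Add(Mul(42, Pow(n, -1)), 1) = Add(1, Mul(42, Pow(n, -1))))
Function('m')(a, E) = 0 (Function('m')(a, E) = Mul(3, Add(a, Mul(-1, a))) = Mul(3, 0) = 0)
Pow(Add(Function('m')(p, y), Function('q')(34)), Rational(1, 2)) = Pow(Add(0, Mul(Pow(34, -1), Add(42, 34))), Rational(1, 2)) = Pow(Add(0, Mul(Rational(1, 34), 76)), Rational(1, 2)) = Pow(Add(0, Rational(38, 17)), Rational(1, 2)) = Pow(Rational(38, 17), Rational(1, 2)) = Mul(Rational(1, 17), Pow(646, Rational(1, 2)))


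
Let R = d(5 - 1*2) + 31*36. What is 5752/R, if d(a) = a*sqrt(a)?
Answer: 713248/138381 - 5752*sqrt(3)/415143 ≈ 5.1302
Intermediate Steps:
d(a) = a**(3/2)
R = 1116 + 3*sqrt(3) (R = (5 - 1*2)**(3/2) + 31*36 = (5 - 2)**(3/2) + 1116 = 3**(3/2) + 1116 = 3*sqrt(3) + 1116 = 1116 + 3*sqrt(3) ≈ 1121.2)
5752/R = 5752/(1116 + 3*sqrt(3))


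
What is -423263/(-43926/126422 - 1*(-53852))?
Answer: -26754877493/3404016809 ≈ -7.8598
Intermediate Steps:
-423263/(-43926/126422 - 1*(-53852)) = -423263/(-43926*1/126422 + 53852) = -423263/(-21963/63211 + 53852) = -423263/3404016809/63211 = -423263*63211/3404016809 = -26754877493/3404016809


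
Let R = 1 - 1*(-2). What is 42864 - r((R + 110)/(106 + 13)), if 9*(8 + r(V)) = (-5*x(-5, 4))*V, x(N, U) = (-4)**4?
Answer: 46060552/1071 ≈ 43007.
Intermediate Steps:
x(N, U) = 256
R = 3 (R = 1 + 2 = 3)
r(V) = -8 - 1280*V/9 (r(V) = -8 + ((-5*256)*V)/9 = -8 + (-1280*V)/9 = -8 - 1280*V/9)
42864 - r((R + 110)/(106 + 13)) = 42864 - (-8 - 1280*(3 + 110)/(9*(106 + 13))) = 42864 - (-8 - 144640/(9*119)) = 42864 - (-8 - 1280/9*113/119) = 42864 - (-8 - 144640/1071) = 42864 - 1*(-153208/1071) = 42864 + 153208/1071 = 46060552/1071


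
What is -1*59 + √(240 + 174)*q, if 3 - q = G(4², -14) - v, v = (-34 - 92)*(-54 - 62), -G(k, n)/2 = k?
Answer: -59 + 43953*√46 ≈ 2.9805e+5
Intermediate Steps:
G(k, n) = -2*k
v = 14616 (v = -126*(-116) = 14616)
q = 14651 (q = 3 - (-2*4² - 1*14616) = 3 - (-2*16 - 14616) = 3 - (-32 - 14616) = 3 - 1*(-14648) = 3 + 14648 = 14651)
-1*59 + √(240 + 174)*q = -1*59 + √(240 + 174)*14651 = -59 + √414*14651 = -59 + (3*√46)*14651 = -59 + 43953*√46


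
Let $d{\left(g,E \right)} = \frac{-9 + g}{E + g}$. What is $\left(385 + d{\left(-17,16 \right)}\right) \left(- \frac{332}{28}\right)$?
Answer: $- \frac{34113}{7} \approx -4873.3$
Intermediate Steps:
$d{\left(g,E \right)} = \frac{-9 + g}{E + g}$
$\left(385 + d{\left(-17,16 \right)}\right) \left(- \frac{332}{28}\right) = \left(385 + \frac{-9 - 17}{16 - 17}\right) \left(- \frac{332}{28}\right) = \left(385 + \frac{1}{-1} \left(-26\right)\right) \left(\left(-332\right) \frac{1}{28}\right) = \left(385 - -26\right) \left(- \frac{83}{7}\right) = \left(385 + 26\right) \left(- \frac{83}{7}\right) = 411 \left(- \frac{83}{7}\right) = - \frac{34113}{7}$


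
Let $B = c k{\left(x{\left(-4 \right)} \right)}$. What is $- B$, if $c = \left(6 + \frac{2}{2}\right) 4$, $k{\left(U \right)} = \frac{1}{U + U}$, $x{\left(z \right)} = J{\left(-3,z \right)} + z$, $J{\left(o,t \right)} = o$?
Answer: $2$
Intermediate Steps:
$x{\left(z \right)} = -3 + z$
$k{\left(U \right)} = \frac{1}{2 U}$
$c = 28$ ($c = \left(6 + 2 \cdot \frac{1}{2}\right) 4 = \left(6 + 1\right) 4 = 7 \cdot 4 = 28$)
$B = -2$ ($B = 28 \frac{1}{2 \left(-3 - 4\right)} = 28 \frac{1}{2 \left(-7\right)} = 28 \cdot \frac{1}{2} \left(- \frac{1}{7}\right) = 28 \left(- \frac{1}{14}\right) = -2$)
$- B = \left(-1\right) \left(-2\right) = 2$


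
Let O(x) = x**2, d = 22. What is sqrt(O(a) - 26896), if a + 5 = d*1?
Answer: 7*I*sqrt(543) ≈ 163.12*I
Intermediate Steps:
a = 17 (a = -5 + 22*1 = -5 + 22 = 17)
sqrt(O(a) - 26896) = sqrt(17**2 - 26896) = sqrt(289 - 26896) = sqrt(-26607) = 7*I*sqrt(543)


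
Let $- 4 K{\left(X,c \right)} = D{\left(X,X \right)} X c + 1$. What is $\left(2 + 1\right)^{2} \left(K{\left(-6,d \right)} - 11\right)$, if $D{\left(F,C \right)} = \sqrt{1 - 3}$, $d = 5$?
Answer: $- \frac{405}{4} + \frac{135 i \sqrt{2}}{2} \approx -101.25 + 95.459 i$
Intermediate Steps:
$D{\left(F,C \right)} = i \sqrt{2}$ ($D{\left(F,C \right)} = \sqrt{-2} = i \sqrt{2}$)
$K{\left(X,c \right)} = - \frac{1}{4} - \frac{i X c \sqrt{2}}{4}$ ($K{\left(X,c \right)} = - \frac{i \sqrt{2} X c + 1}{4} = - \frac{i X \sqrt{2} c + 1}{4} = - \frac{i X c \sqrt{2} + 1}{4} = - \frac{1 + i X c \sqrt{2}}{4} = - \frac{1}{4} - \frac{i X c \sqrt{2}}{4}$)
$\left(2 + 1\right)^{2} \left(K{\left(-6,d \right)} - 11\right) = \left(2 + 1\right)^{2} \left(\left(- \frac{1}{4} - \frac{1}{4} i \left(-6\right) 5 \sqrt{2}\right) - 11\right) = 3^{2} \left(\left(- \frac{1}{4} + \frac{15 i \sqrt{2}}{2}\right) - 11\right) = 9 \left(- \frac{45}{4} + \frac{15 i \sqrt{2}}{2}\right) = - \frac{405}{4} + \frac{135 i \sqrt{2}}{2}$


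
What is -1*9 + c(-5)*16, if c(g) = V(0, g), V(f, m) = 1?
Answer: 7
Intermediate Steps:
c(g) = 1
-1*9 + c(-5)*16 = -1*9 + 1*16 = -9 + 16 = 7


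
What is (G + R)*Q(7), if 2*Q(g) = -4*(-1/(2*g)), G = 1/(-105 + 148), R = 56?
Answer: 2409/301 ≈ 8.0033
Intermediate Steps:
G = 1/43 ≈ 0.023256
Q(g) = 1/g (Q(g) = (-4*(-1/(2*g)))/2 = (-(-2)/g)/2 = (2/g)/2 = 1/g)
(G + R)*Q(7) = (1/43 + 56)/7 = (2409/43)*(⅐) = 2409/301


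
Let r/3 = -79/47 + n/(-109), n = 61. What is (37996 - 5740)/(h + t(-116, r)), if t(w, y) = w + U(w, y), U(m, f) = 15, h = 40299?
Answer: 16128/20099 ≈ 0.80243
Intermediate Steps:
r = -34434/5123 (r = 3*(-79/47 + 61/(-109)) = 3*(-79*1/47 + 61*(-1/109)) = 3*(-79/47 - 61/109) = 3*(-11478/5123) = -34434/5123 ≈ -6.7215)
t(w, y) = 15 + w (t(w, y) = w + 15 = 15 + w)
(37996 - 5740)/(h + t(-116, r)) = (37996 - 5740)/(40299 + (15 - 116)) = 32256/(40299 - 101) = 32256/40198 = 32256*(1/40198) = 16128/20099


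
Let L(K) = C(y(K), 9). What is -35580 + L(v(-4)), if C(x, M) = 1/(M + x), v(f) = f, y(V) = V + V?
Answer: -35579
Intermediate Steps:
y(V) = 2*V
L(K) = 1/(9 + 2*K)
-35580 + L(v(-4)) = -35580 + 1/(9 + 2*(-4)) = -35580 + 1/(9 - 8) = -35580 + 1/1 = -35580 + 1 = -35579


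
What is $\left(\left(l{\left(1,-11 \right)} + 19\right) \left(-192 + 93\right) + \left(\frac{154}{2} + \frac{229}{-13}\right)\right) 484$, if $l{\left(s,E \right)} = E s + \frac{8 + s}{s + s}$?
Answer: $- \frac{7412702}{13} \approx -5.7021 \cdot 10^{5}$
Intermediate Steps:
$l{\left(s,E \right)} = E s + \frac{8 + s}{2 s}$
$\left(\left(l{\left(1,-11 \right)} + 19\right) \left(-192 + 93\right) + \left(\frac{154}{2} + \frac{229}{-13}\right)\right) 484 = \left(\left(\left(\frac{1}{2} + \frac{4}{1} - 11\right) + 19\right) \left(-192 + 93\right) + \left(\frac{154}{2} + \frac{229}{-13}\right)\right) 484 = \left(\left(\left(\frac{1}{2} + 4 \cdot 1 - 11\right) + 19\right) \left(-99\right) + \left(154 \cdot \frac{1}{2} + 229 \left(- \frac{1}{13}\right)\right)\right) 484 = \left(\left(\left(\frac{1}{2} + 4 - 11\right) + 19\right) \left(-99\right) + \left(77 - \frac{229}{13}\right)\right) 484 = \left(\left(- \frac{13}{2} + 19\right) \left(-99\right) + \frac{772}{13}\right) 484 = \left(\frac{25}{2} \left(-99\right) + \frac{772}{13}\right) 484 = \left(- \frac{2475}{2} + \frac{772}{13}\right) 484 = \left(- \frac{30631}{26}\right) 484 = - \frac{7412702}{13}$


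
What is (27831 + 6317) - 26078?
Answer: 8070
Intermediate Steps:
(27831 + 6317) - 26078 = 34148 - 26078 = 8070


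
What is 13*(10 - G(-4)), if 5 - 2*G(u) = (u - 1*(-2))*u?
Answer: 299/2 ≈ 149.50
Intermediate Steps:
G(u) = 5/2 - u*(2 + u)/2 (G(u) = 5/2 - (u - 1*(-2))*u/2 = 5/2 - (u + 2)*u/2 = 5/2 - (2 + u)*u/2 = 5/2 - u*(2 + u)/2)
13*(10 - G(-4)) = 13*(10 - (5/2 - 1*(-4) - ½*(-4)²)) = 13*(10 - (5/2 + 4 - ½*16)) = 13*(10 - (5/2 + 4 - 8)) = 13*(10 - 1*(-3/2)) = 13*(10 + 3/2) = 13*(23/2) = 299/2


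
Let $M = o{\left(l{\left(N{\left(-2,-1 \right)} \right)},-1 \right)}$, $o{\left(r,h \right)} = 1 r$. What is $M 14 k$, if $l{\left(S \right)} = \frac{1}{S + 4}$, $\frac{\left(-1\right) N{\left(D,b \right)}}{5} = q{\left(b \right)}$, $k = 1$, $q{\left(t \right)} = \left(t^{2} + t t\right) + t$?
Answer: $-14$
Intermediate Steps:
$q{\left(t \right)} = t + 2 t^{2}$ ($q{\left(t \right)} = \left(t^{2} + t^{2}\right) + t = 2 t^{2} + t = t + 2 t^{2}$)
$N{\left(D,b \right)} = - 5 b \left(1 + 2 b\right)$
$l{\left(S \right)} = \frac{1}{4 + S}$
$o{\left(r,h \right)} = r$
$M = -1$ ($M = \frac{1}{4 - - 5 \left(1 + 2 \left(-1\right)\right)} = \frac{1}{4 - - 5 \left(1 - 2\right)} = \frac{1}{4 - \left(-5\right) \left(-1\right)} = \frac{1}{4 - 5} = \frac{1}{-1} = -1$)
$M 14 k = \left(-1\right) 14 \cdot 1 = \left(-14\right) 1 = -14$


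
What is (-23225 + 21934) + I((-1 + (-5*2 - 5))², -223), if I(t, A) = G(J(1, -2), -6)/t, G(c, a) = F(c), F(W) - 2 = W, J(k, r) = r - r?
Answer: -165247/128 ≈ -1291.0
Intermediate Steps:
J(k, r) = 0
F(W) = 2 + W
G(c, a) = 2 + c
I(t, A) = 2/t (I(t, A) = (2 + 0)/t = 2/t)
(-23225 + 21934) + I((-1 + (-5*2 - 5))², -223) = (-23225 + 21934) + 2/((-1 + (-5*2 - 5))²) = -1291 + 2/((-1 + (-10 - 5))²) = -1291 + 2/((-1 - 15)²) = -1291 + 2/((-16)²) = -1291 + 2/256 = -1291 + 2*(1/256) = -1291 + 1/128 = -165247/128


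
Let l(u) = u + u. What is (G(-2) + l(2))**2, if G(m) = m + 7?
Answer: 81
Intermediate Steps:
G(m) = 7 + m
l(u) = 2*u
(G(-2) + l(2))**2 = ((7 - 2) + 2*2)**2 = (5 + 4)**2 = 9**2 = 81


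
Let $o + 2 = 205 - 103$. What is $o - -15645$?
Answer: $15745$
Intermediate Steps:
$o = 100$ ($o = -2 + \left(205 - 103\right) = -2 + 102 = 100$)
$o - -15645 = 100 - -15645 = 100 + 15645 = 15745$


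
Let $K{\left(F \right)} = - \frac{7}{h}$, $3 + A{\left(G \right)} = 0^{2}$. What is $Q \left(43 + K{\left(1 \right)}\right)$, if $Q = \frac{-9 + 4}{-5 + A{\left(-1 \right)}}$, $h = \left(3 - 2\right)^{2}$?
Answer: $\frac{45}{2} \approx 22.5$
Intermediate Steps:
$A{\left(G \right)} = -3$ ($A{\left(G \right)} = -3 + 0^{2} = -3 + 0 = -3$)
$h = 1$ ($h = \left(3 - 2\right)^{2} = 1^{2} = 1$)
$Q = \frac{5}{8}$ ($Q = \frac{-9 + 4}{-5 - 3} = - \frac{5}{-8} = \left(-5\right) \left(- \frac{1}{8}\right) = \frac{5}{8} \approx 0.625$)
$K{\left(F \right)} = -7$ ($K{\left(F \right)} = - \frac{7}{1} = \left(-7\right) 1 = -7$)
$Q \left(43 + K{\left(1 \right)}\right) = \frac{5 \left(43 - 7\right)}{8} = \frac{5}{8} \cdot 36 = \frac{45}{2}$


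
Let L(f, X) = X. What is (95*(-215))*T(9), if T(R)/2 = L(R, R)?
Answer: -367650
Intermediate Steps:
T(R) = 2*R
(95*(-215))*T(9) = (95*(-215))*(2*9) = -20425*18 = -367650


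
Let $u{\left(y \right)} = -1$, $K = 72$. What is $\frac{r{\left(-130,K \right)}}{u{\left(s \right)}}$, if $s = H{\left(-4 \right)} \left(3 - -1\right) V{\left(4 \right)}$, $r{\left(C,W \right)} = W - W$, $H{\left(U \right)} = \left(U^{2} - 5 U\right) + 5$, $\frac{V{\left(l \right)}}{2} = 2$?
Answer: $0$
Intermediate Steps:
$V{\left(l \right)} = 4$ ($V{\left(l \right)} = 2 \cdot 2 = 4$)
$H{\left(U \right)} = 5 + U^{2} - 5 U$
$r{\left(C,W \right)} = 0$
$s = 656$ ($s = \left(5 + \left(-4\right)^{2} - -20\right) \left(3 - -1\right) 4 = \left(5 + 16 + 20\right) \left(3 + 1\right) 4 = 41 \cdot 4 \cdot 4 = 164 \cdot 4 = 656$)
$\frac{r{\left(-130,K \right)}}{u{\left(s \right)}} = \frac{0}{-1} = 0 \left(-1\right) = 0$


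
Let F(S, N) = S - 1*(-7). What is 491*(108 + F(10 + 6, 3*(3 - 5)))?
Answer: 64321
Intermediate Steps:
F(S, N) = 7 + S (F(S, N) = S + 7 = 7 + S)
491*(108 + F(10 + 6, 3*(3 - 5))) = 491*(108 + (7 + (10 + 6))) = 491*(108 + (7 + 16)) = 491*(108 + 23) = 491*131 = 64321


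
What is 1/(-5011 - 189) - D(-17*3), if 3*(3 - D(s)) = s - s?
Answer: -15601/5200 ≈ -3.0002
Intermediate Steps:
D(s) = 3 (D(s) = 3 - (s - s)/3 = 3 - ⅓*0 = 3 + 0 = 3)
1/(-5011 - 189) - D(-17*3) = 1/(-5011 - 189) - 1*3 = 1/(-5200) - 3 = -1/5200 - 3 = -15601/5200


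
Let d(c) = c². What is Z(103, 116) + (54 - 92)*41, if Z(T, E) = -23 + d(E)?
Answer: 11875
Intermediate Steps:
Z(T, E) = -23 + E²
Z(103, 116) + (54 - 92)*41 = (-23 + 116²) + (54 - 92)*41 = (-23 + 13456) - 38*41 = 13433 - 1558 = 11875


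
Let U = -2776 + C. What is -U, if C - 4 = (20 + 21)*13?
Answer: 2239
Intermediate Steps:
C = 537 (C = 4 + (20 + 21)*13 = 4 + 41*13 = 4 + 533 = 537)
U = -2239 (U = -2776 + 537 = -2239)
-U = -1*(-2239) = 2239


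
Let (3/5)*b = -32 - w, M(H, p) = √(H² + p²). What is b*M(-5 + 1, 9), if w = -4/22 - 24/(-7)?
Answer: -13570*√97/231 ≈ -578.57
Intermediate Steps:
w = 250/77 (w = -4*1/22 - 24*(-⅐) = -2/11 + 24/7 = 250/77 ≈ 3.2468)
b = -13570/231 (b = 5*(-32 - 1*250/77)/3 = 5*(-32 - 250/77)/3 = (5/3)*(-2714/77) = -13570/231 ≈ -58.745)
b*M(-5 + 1, 9) = -13570*√((-5 + 1)² + 9²)/231 = -13570*√((-4)² + 81)/231 = -13570*√(16 + 81)/231 = -13570*√97/231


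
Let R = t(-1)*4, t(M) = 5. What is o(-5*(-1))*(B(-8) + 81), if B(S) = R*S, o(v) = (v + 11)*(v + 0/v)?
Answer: -6320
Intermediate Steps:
R = 20 (R = 5*4 = 20)
o(v) = v*(11 + v) (o(v) = (11 + v)*(v + 0) = (11 + v)*v = v*(11 + v))
B(S) = 20*S
o(-5*(-1))*(B(-8) + 81) = ((-5*(-1))*(11 - 5*(-1)))*(20*(-8) + 81) = (5*(11 + 5))*(-160 + 81) = (5*16)*(-79) = 80*(-79) = -6320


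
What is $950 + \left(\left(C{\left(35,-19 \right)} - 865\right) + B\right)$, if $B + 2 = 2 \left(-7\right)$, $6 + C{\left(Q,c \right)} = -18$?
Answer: $45$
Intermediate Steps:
$C{\left(Q,c \right)} = -24$ ($C{\left(Q,c \right)} = -6 - 18 = -24$)
$B = -16$ ($B = -2 + 2 \left(-7\right) = -2 - 14 = -16$)
$950 + \left(\left(C{\left(35,-19 \right)} - 865\right) + B\right) = 950 - 905 = 45$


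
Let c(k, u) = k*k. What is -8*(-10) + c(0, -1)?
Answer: 80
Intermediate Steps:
c(k, u) = k²
-8*(-10) + c(0, -1) = -8*(-10) + 0² = 80 + 0 = 80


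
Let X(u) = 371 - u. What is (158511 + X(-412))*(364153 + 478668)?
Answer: 134256328374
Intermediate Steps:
(158511 + X(-412))*(364153 + 478668) = (158511 + (371 - 1*(-412)))*(364153 + 478668) = (158511 + (371 + 412))*842821 = (158511 + 783)*842821 = 159294*842821 = 134256328374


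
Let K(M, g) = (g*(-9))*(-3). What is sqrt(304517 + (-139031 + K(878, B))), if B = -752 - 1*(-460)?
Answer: sqrt(157602) ≈ 396.99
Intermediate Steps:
B = -292 (B = -752 + 460 = -292)
K(M, g) = 27*g (K(M, g) = -9*g*(-3) = 27*g)
sqrt(304517 + (-139031 + K(878, B))) = sqrt(304517 + (-139031 + 27*(-292))) = sqrt(304517 + (-139031 - 7884)) = sqrt(304517 - 146915) = sqrt(157602)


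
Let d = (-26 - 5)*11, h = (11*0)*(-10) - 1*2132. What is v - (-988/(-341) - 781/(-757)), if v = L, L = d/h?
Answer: -2074328567/550348084 ≈ -3.7691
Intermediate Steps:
h = -2132 (h = 0*(-10) - 2132 = 0 - 2132 = -2132)
d = -341 (d = -31*11 = -341)
L = 341/2132 (L = -341/(-2132) = -341*(-1/2132) = 341/2132 ≈ 0.15994)
v = 341/2132 ≈ 0.15994
v - (-988/(-341) - 781/(-757)) = 341/2132 - (-988/(-341) - 781/(-757)) = 341/2132 - (-988*(-1/341) - 781*(-1/757)) = 341/2132 - (988/341 + 781/757) = 341/2132 - 1*1014237/258137 = 341/2132 - 1014237/258137 = -2074328567/550348084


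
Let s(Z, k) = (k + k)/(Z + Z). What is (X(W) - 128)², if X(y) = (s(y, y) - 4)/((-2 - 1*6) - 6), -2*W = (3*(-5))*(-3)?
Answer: 3200521/196 ≈ 16329.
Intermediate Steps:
s(Z, k) = k/Z (s(Z, k) = (2*k)/((2*Z)) = (2*k)*(1/(2*Z)) = k/Z)
W = -45/2 (W = -3*(-5)*(-3)/2 = -(-15)*(-3)/2 = -½*45 = -45/2 ≈ -22.500)
X(y) = 3/14 (X(y) = (y/y - 4)/((-2 - 1*6) - 6) = (1 - 4)/((-2 - 6) - 6) = -3/(-8 - 6) = -3/(-14) = -3*(-1/14) = 3/14)
(X(W) - 128)² = (3/14 - 128)² = (-1789/14)² = 3200521/196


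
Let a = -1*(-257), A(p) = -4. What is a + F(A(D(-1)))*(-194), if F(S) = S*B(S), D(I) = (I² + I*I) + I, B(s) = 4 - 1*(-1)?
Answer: 4137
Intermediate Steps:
B(s) = 5 (B(s) = 4 + 1 = 5)
D(I) = I + 2*I² (D(I) = (I² + I²) + I = 2*I² + I = I + 2*I²)
a = 257
F(S) = 5*S (F(S) = S*5 = 5*S)
a + F(A(D(-1)))*(-194) = 257 + (5*(-4))*(-194) = 257 - 20*(-194) = 257 + 3880 = 4137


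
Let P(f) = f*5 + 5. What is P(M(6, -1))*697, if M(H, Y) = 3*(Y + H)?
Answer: 55760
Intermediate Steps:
M(H, Y) = 3*H + 3*Y (M(H, Y) = 3*(H + Y) = 3*H + 3*Y)
P(f) = 5 + 5*f (P(f) = 5*f + 5 = 5 + 5*f)
P(M(6, -1))*697 = (5 + 5*(3*6 + 3*(-1)))*697 = (5 + 5*(18 - 3))*697 = (5 + 5*15)*697 = (5 + 75)*697 = 80*697 = 55760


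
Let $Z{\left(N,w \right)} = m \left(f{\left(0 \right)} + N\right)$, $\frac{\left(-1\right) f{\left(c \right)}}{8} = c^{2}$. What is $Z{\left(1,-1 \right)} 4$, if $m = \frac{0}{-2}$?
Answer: $0$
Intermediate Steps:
$f{\left(c \right)} = - 8 c^{2}$
$m = 0$ ($m = 0 \left(- \frac{1}{2}\right) = 0$)
$Z{\left(N,w \right)} = 0$ ($Z{\left(N,w \right)} = 0 \left(- 8 \cdot 0^{2} + N\right) = 0 \left(\left(-8\right) 0 + N\right) = 0 \left(0 + N\right) = 0 N = 0$)
$Z{\left(1,-1 \right)} 4 = 0 \cdot 4 = 0$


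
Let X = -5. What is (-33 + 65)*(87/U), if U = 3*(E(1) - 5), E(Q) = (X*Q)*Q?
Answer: -464/5 ≈ -92.800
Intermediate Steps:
E(Q) = -5*Q² (E(Q) = (-5*Q)*Q = -5*Q²)
U = -30 (U = 3*(-5*1² - 5) = 3*(-5*1 - 5) = 3*(-5 - 5) = 3*(-10) = -30)
(-33 + 65)*(87/U) = (-33 + 65)*(87/(-30)) = 32*(87*(-1/30)) = 32*(-29/10) = -464/5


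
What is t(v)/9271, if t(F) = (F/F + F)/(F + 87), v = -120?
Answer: 119/305943 ≈ 0.00038896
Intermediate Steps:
t(F) = (1 + F)/(87 + F)
t(v)/9271 = ((1 - 120)/(87 - 120))/9271 = (-119/(-33))*(1/9271) = -1/33*(-119)*(1/9271) = (119/33)*(1/9271) = 119/305943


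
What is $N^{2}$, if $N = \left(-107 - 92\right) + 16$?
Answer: $33489$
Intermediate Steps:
$N = -183$ ($N = -199 + 16 = -183$)
$N^{2} = \left(-183\right)^{2} = 33489$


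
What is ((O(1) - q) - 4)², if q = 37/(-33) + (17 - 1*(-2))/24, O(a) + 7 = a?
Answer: 724201/7744 ≈ 93.518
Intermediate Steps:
O(a) = -7 + a
q = -29/88 (q = 37*(-1/33) + (17 + 2)*(1/24) = -37/33 + 19*(1/24) = -37/33 + 19/24 = -29/88 ≈ -0.32955)
((O(1) - q) - 4)² = (((-7 + 1) - 1*(-29/88)) - 4)² = ((-6 + 29/88) - 4)² = (-499/88 - 4)² = (-851/88)² = 724201/7744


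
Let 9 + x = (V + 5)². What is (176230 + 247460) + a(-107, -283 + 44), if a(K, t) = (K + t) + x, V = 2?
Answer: 423384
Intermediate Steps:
x = 40 (x = -9 + (2 + 5)² = -9 + 7² = -9 + 49 = 40)
a(K, t) = 40 + K + t (a(K, t) = (K + t) + 40 = 40 + K + t)
(176230 + 247460) + a(-107, -283 + 44) = (176230 + 247460) + (40 - 107 + (-283 + 44)) = 423690 + (40 - 107 - 239) = 423690 - 306 = 423384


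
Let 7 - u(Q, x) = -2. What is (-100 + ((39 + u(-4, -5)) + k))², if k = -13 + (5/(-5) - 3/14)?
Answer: 859329/196 ≈ 4384.3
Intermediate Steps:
u(Q, x) = 9 (u(Q, x) = 7 - 1*(-2) = 7 + 2 = 9)
k = -199/14 (k = -13 + (5*(-⅕) - 3*1/14) = -13 + (-1 - 3/14) = -13 - 17/14 = -199/14 ≈ -14.214)
(-100 + ((39 + u(-4, -5)) + k))² = (-100 + ((39 + 9) - 199/14))² = (-100 + (48 - 199/14))² = (-100 + 473/14)² = (-927/14)² = 859329/196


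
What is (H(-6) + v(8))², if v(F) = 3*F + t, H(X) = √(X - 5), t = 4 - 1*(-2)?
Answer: (30 + I*√11)² ≈ 889.0 + 199.0*I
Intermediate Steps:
t = 6 (t = 4 + 2 = 6)
H(X) = √(-5 + X)
v(F) = 6 + 3*F (v(F) = 3*F + 6 = 6 + 3*F)
(H(-6) + v(8))² = (√(-5 - 6) + (6 + 3*8))² = (√(-11) + (6 + 24))² = (I*√11 + 30)² = (30 + I*√11)²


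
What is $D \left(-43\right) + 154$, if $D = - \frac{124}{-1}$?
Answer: $-5178$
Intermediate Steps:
$D = 124$ ($D = \left(-124\right) \left(-1\right) = 124$)
$D \left(-43\right) + 154 = 124 \left(-43\right) + 154 = -5332 + 154 = -5178$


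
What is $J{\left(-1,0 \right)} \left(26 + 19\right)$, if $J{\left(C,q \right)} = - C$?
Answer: $45$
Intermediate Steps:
$J{\left(-1,0 \right)} \left(26 + 19\right) = \left(-1\right) \left(-1\right) \left(26 + 19\right) = 1 \cdot 45 = 45$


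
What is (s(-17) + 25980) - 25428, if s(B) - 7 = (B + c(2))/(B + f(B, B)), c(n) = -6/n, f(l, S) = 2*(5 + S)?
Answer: 22939/41 ≈ 559.49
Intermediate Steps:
f(l, S) = 10 + 2*S
s(B) = 7 + (-3 + B)/(10 + 3*B) (s(B) = 7 + (B - 6/2)/(B + (10 + 2*B)) = 7 + (B - 6*½)/(10 + 3*B) = 7 + (B - 3)/(10 + 3*B) = 7 + (-3 + B)/(10 + 3*B))
(s(-17) + 25980) - 25428 = ((67 + 22*(-17))/(10 + 3*(-17)) + 25980) - 25428 = ((67 - 374)/(10 - 51) + 25980) - 25428 = (-307/(-41) + 25980) - 25428 = (-1/41*(-307) + 25980) - 25428 = (307/41 + 25980) - 25428 = 1065487/41 - 25428 = 22939/41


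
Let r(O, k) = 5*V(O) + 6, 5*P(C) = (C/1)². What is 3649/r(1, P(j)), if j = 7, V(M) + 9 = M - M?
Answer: -3649/39 ≈ -93.564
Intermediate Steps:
V(M) = -9 (V(M) = -9 + (M - M) = -9 + 0 = -9)
P(C) = C²/5 (P(C) = (C/1)²/5 = (C*1)²/5 = C²/5)
r(O, k) = -39 (r(O, k) = 5*(-9) + 6 = -45 + 6 = -39)
3649/r(1, P(j)) = 3649/(-39) = 3649*(-1/39) = -3649/39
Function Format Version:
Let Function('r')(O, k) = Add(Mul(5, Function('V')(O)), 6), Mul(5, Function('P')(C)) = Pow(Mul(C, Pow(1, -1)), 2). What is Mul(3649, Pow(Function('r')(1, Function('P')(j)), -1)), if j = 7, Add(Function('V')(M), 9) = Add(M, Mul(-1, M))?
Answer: Rational(-3649, 39) ≈ -93.564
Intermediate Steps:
Function('V')(M) = -9 (Function('V')(M) = Add(-9, Add(M, Mul(-1, M))) = Add(-9, 0) = -9)
Function('P')(C) = Mul(Rational(1, 5), Pow(C, 2)) (Function('P')(C) = Mul(Rational(1, 5), Pow(Mul(C, Pow(1, -1)), 2)) = Mul(Rational(1, 5), Pow(Mul(C, 1), 2)) = Mul(Rational(1, 5), Pow(C, 2)))
Function('r')(O, k) = -39 (Function('r')(O, k) = Add(Mul(5, -9), 6) = Add(-45, 6) = -39)
Mul(3649, Pow(Function('r')(1, Function('P')(j)), -1)) = Mul(3649, Pow(-39, -1)) = Mul(3649, Rational(-1, 39)) = Rational(-3649, 39)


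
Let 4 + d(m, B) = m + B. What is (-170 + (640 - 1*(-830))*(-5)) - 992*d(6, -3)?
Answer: -6528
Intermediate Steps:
d(m, B) = -4 + B + m (d(m, B) = -4 + (m + B) = -4 + (B + m) = -4 + B + m)
(-170 + (640 - 1*(-830))*(-5)) - 992*d(6, -3) = (-170 + (640 - 1*(-830))*(-5)) - 992*(-4 - 3 + 6) = (-170 + (640 + 830)*(-5)) - 992*(-1) = (-170 + 1470*(-5)) + 992 = (-170 - 7350) + 992 = -7520 + 992 = -6528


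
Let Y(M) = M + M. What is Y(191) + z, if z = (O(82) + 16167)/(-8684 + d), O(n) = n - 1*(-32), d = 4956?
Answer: 1407815/3728 ≈ 377.63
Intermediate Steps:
O(n) = 32 + n (O(n) = n + 32 = 32 + n)
Y(M) = 2*M
z = -16281/3728 (z = ((32 + 82) + 16167)/(-8684 + 4956) = (114 + 16167)/(-3728) = 16281*(-1/3728) = -16281/3728 ≈ -4.3672)
Y(191) + z = 2*191 - 16281/3728 = 382 - 16281/3728 = 1407815/3728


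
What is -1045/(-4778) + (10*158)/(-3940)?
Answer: -171597/941266 ≈ -0.18230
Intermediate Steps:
-1045/(-4778) + (10*158)/(-3940) = -1045*(-1/4778) + 1580*(-1/3940) = 1045/4778 - 79/197 = -171597/941266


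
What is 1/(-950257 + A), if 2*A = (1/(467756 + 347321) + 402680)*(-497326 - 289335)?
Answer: -1630154/258195651516400199 ≈ -6.3136e-12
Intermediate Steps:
A = -258194102451150621/1630154 (A = ((1/(467756 + 347321) + 402680)*(-497326 - 289335))/2 = ((1/815077 + 402680)*(-786661))/2 = ((328215206361/815077)*(-786661))/2 = (½)*(-258194102451150621/815077) = -258194102451150621/1630154 ≈ -1.5839e+11)
1/(-950257 + A) = 1/(-950257 - 258194102451150621/1630154) = 1/(-258195651516400199/1630154) = -1630154/258195651516400199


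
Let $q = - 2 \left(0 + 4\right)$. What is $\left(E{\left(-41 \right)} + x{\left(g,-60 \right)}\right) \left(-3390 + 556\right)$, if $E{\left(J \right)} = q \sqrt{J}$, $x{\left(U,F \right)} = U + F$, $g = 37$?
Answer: $65182 + 22672 i \sqrt{41} \approx 65182.0 + 1.4517 \cdot 10^{5} i$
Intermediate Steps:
$q = -8$ ($q = \left(-2\right) 4 = -8$)
$x{\left(U,F \right)} = F + U$
$E{\left(J \right)} = - 8 \sqrt{J}$
$\left(E{\left(-41 \right)} + x{\left(g,-60 \right)}\right) \left(-3390 + 556\right) = \left(- 8 \sqrt{-41} + \left(-60 + 37\right)\right) \left(-3390 + 556\right) = \left(- 8 i \sqrt{41} - 23\right) \left(-2834\right) = \left(-23 - 8 i \sqrt{41}\right) \left(-2834\right) = 65182 + 22672 i \sqrt{41}$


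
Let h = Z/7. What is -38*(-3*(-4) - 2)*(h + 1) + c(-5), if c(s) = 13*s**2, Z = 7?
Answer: -435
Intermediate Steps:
h = 1 (h = 7/7 = 7*(1/7) = 1)
-38*(-3*(-4) - 2)*(h + 1) + c(-5) = -38*(-3*(-4) - 2)*(1 + 1) + 13*(-5)**2 = -38*(12 - 2)*2 + 13*25 = -380*2 + 325 = -38*20 + 325 = -760 + 325 = -435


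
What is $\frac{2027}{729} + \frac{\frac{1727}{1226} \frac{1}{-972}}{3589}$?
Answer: $\frac{35676119131}{12830732424} \approx 2.7805$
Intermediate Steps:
$\frac{2027}{729} + \frac{\frac{1727}{1226} \frac{1}{-972}}{3589} = 2027 \cdot \frac{1}{729} + 1727 \cdot \frac{1}{1226} \left(- \frac{1}{972}\right) \frac{1}{3589} = \frac{2027}{729} + \frac{1727}{1226} \left(- \frac{1}{972}\right) \frac{1}{3589} = \frac{2027}{729} - \frac{1727}{4276910808} = \frac{35676119131}{12830732424}$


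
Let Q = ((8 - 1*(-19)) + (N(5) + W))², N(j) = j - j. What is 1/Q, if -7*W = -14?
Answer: 1/841 ≈ 0.0011891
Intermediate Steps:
W = 2 (W = -⅐*(-14) = 2)
N(j) = 0
Q = 841 (Q = ((8 - 1*(-19)) + (0 + 2))² = ((8 + 19) + 2)² = (27 + 2)² = 29² = 841)
1/Q = 1/841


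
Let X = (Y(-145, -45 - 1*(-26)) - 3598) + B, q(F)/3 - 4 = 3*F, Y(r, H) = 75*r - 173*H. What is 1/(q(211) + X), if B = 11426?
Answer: 1/2151 ≈ 0.00046490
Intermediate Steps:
Y(r, H) = -173*H + 75*r
q(F) = 12 + 9*F (q(F) = 12 + 3*(3*F) = 12 + 9*F)
X = 240 (X = ((-173*(-45 - 1*(-26)) + 75*(-145)) - 3598) + 11426 = ((-173*(-45 + 26) - 10875) - 3598) + 11426 = ((-173*(-19) - 10875) - 3598) + 11426 = ((3287 - 10875) - 3598) + 11426 = (-7588 - 3598) + 11426 = -11186 + 11426 = 240)
1/(q(211) + X) = 1/((12 + 9*211) + 240) = 1/((12 + 1899) + 240) = 1/(1911 + 240) = 1/2151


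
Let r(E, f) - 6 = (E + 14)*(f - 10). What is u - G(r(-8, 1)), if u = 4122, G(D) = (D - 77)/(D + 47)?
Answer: 3997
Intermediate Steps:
r(E, f) = 6 + (-10 + f)*(14 + E) (r(E, f) = 6 + (E + 14)*(f - 10) = 6 + (14 + E)*(-10 + f) = 6 + (-10 + f)*(14 + E))
G(D) = (-77 + D)/(47 + D)
u - G(r(-8, 1)) = 4122 - (-77 + (-134 - 10*(-8) + 14*1 - 8*1))/(47 + (-134 - 10*(-8) + 14*1 - 8*1)) = 4122 - (-77 + (-134 + 80 + 14 - 8))/(47 + (-134 + 80 + 14 - 8)) = 4122 - (-77 - 48)/(47 - 48) = 4122 - (-125)/(-1) = 4122 - (-1)*(-125) = 4122 - 1*125 = 4122 - 125 = 3997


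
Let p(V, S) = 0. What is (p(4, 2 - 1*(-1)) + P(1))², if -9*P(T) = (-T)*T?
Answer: 1/81 ≈ 0.012346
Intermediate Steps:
P(T) = T²/9 (P(T) = -(-T)*T/9 = -(-1)*T²/9 = T²/9)
(p(4, 2 - 1*(-1)) + P(1))² = (0 + (⅑)*1²)² = (0 + (⅑)*1)² = (0 + ⅑)² = (⅑)² = 1/81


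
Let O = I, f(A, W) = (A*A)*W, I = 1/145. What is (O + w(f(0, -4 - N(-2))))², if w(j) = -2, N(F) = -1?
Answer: 83521/21025 ≈ 3.9725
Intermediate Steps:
I = 1/145 ≈ 0.0068966
f(A, W) = W*A² (f(A, W) = A²*W = W*A²)
O = 1/145 ≈ 0.0068966
(O + w(f(0, -4 - N(-2))))² = (1/145 - 2)² = (-289/145)² = 83521/21025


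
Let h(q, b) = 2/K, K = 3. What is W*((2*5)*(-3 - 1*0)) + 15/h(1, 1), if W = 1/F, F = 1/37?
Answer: -2175/2 ≈ -1087.5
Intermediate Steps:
F = 1/37 ≈ 0.027027
h(q, b) = ⅔ (h(q, b) = 2/3 = 2*(⅓) = ⅔)
W = 37 (W = 1/(1/37) = 37)
W*((2*5)*(-3 - 1*0)) + 15/h(1, 1) = 37*((2*5)*(-3 - 1*0)) + 15/(⅔) = 37*(10*(-3 + 0)) + 15*(3/2) = 37*(10*(-3)) + 45/2 = 37*(-30) + 45/2 = -1110 + 45/2 = -2175/2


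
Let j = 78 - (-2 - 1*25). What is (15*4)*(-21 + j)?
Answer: 5040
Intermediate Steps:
j = 105 (j = 78 - (-2 - 25) = 78 - 1*(-27) = 78 + 27 = 105)
(15*4)*(-21 + j) = (15*4)*(-21 + 105) = 60*84 = 5040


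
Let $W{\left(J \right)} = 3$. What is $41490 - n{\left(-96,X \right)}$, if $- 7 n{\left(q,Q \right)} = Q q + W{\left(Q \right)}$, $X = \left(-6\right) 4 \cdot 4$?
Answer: $42807$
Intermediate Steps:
$X = -96$ ($X = \left(-24\right) 4 = -96$)
$n{\left(q,Q \right)} = - \frac{3}{7} - \frac{Q q}{7}$ ($n{\left(q,Q \right)} = - \frac{Q q + 3}{7} = - \frac{3 + Q q}{7} = - \frac{3}{7} - \frac{Q q}{7}$)
$41490 - n{\left(-96,X \right)} = 41490 - \left(- \frac{3}{7} - \left(- \frac{96}{7}\right) \left(-96\right)\right) = 41490 - \left(- \frac{3}{7} - \frac{9216}{7}\right) = 41490 - -1317 = 41490 + 1317 = 42807$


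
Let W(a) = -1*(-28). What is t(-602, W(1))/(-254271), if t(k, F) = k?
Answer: 602/254271 ≈ 0.0023676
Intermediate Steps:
W(a) = 28
t(-602, W(1))/(-254271) = -602/(-254271) = -602*(-1/254271) = 602/254271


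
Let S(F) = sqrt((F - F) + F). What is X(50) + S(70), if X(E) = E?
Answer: 50 + sqrt(70) ≈ 58.367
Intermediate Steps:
S(F) = sqrt(F) (S(F) = sqrt(0 + F) = sqrt(F))
X(50) + S(70) = 50 + sqrt(70)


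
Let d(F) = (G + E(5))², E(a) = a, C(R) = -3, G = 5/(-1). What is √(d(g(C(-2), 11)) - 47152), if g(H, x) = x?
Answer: 4*I*√2947 ≈ 217.15*I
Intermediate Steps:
G = -5 (G = 5*(-1) = -5)
d(F) = 0 (d(F) = (-5 + 5)² = 0² = 0)
√(d(g(C(-2), 11)) - 47152) = √(0 - 47152) = √(-47152) = 4*I*√2947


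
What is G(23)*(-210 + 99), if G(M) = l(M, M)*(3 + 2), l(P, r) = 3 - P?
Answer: 11100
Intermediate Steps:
G(M) = 15 - 5*M (G(M) = (3 - M)*(3 + 2) = (3 - M)*5 = 15 - 5*M)
G(23)*(-210 + 99) = (15 - 5*23)*(-210 + 99) = (15 - 115)*(-111) = -100*(-111) = 11100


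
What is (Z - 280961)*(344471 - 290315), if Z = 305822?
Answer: 1346372316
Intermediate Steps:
(Z - 280961)*(344471 - 290315) = (305822 - 280961)*(344471 - 290315) = 24861*54156 = 1346372316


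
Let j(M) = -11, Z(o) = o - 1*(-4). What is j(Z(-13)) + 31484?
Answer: 31473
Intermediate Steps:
Z(o) = 4 + o (Z(o) = o + 4 = 4 + o)
j(Z(-13)) + 31484 = -11 + 31484 = 31473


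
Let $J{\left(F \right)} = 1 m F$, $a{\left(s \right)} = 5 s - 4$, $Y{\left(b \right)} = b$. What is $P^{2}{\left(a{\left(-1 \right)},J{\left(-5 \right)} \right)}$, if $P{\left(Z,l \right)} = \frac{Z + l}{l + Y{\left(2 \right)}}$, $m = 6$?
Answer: $\frac{1521}{784} \approx 1.9401$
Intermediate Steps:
$a{\left(s \right)} = -4 + 5 s$
$J{\left(F \right)} = 6 F$ ($J{\left(F \right)} = 1 \cdot 6 F = 6 F$)
$P{\left(Z,l \right)} = \frac{Z + l}{2 + l}$ ($P{\left(Z,l \right)} = \frac{Z + l}{l + 2} = \frac{Z + l}{2 + l}$)
$P^{2}{\left(a{\left(-1 \right)},J{\left(-5 \right)} \right)} = \left(\frac{\left(-4 + 5 \left(-1\right)\right) + 6 \left(-5\right)}{2 + 6 \left(-5\right)}\right)^{2} = \left(\frac{\left(-4 - 5\right) - 30}{2 - 30}\right)^{2} = \left(\frac{-9 - 30}{-28}\right)^{2} = \left(\left(- \frac{1}{28}\right) \left(-39\right)\right)^{2} = \left(\frac{39}{28}\right)^{2} = \frac{1521}{784}$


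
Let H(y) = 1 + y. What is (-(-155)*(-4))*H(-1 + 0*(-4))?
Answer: 0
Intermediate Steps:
(-(-155)*(-4))*H(-1 + 0*(-4)) = (-(-155)*(-4))*(1 + (-1 + 0*(-4))) = (-31*20)*(1 + (-1 + 0)) = -620*(1 - 1) = -620*0 = 0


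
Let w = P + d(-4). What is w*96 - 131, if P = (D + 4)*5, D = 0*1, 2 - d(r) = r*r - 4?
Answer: 829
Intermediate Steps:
d(r) = 6 - r² (d(r) = 2 - (r*r - 4) = 2 - (r² - 4) = 2 - (-4 + r²) = 2 + (4 - r²) = 6 - r²)
D = 0
P = 20 (P = (0 + 4)*5 = 4*5 = 20)
w = 10 (w = 20 + (6 - 1*(-4)²) = 20 + (6 - 1*16) = 20 + (6 - 16) = 20 - 10 = 10)
w*96 - 131 = 10*96 - 131 = 960 - 131 = 829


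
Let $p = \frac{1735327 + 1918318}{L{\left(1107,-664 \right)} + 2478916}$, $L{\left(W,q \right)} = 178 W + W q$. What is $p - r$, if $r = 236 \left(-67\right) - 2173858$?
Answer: $\frac{4249964812025}{1940914} \approx 2.1897 \cdot 10^{6}$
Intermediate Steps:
$p = \frac{3653645}{1940914}$ ($p = \frac{1735327 + 1918318}{1107 \left(178 - 664\right) + 2478916} = \frac{3653645}{1107 \left(-486\right) + 2478916} = \frac{3653645}{-538002 + 2478916} = \frac{3653645}{1940914} \approx 1.8824$)
$r = -2189670$ ($r = -15812 - 2173858 = -2189670$)
$p - r = \frac{3653645}{1940914} - -2189670 = \frac{3653645}{1940914} + 2189670 = \frac{4249964812025}{1940914}$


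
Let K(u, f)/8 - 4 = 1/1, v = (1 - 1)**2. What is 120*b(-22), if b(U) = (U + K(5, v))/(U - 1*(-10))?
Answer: -180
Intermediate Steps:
v = 0 (v = 0**2 = 0)
K(u, f) = 40 (K(u, f) = 32 + 8/1 = 32 + 8*1 = 32 + 8 = 40)
b(U) = (40 + U)/(10 + U) (b(U) = (U + 40)/(U - 1*(-10)) = (40 + U)/(U + 10) = (40 + U)/(10 + U))
120*b(-22) = 120*((40 - 22)/(10 - 22)) = 120*(18/(-12)) = 120*(-1/12*18) = 120*(-3/2) = -180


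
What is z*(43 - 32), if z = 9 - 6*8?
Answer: -429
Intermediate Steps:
z = -39 (z = 9 - 48 = -39)
z*(43 - 32) = -39*(43 - 32) = -39*11 = -429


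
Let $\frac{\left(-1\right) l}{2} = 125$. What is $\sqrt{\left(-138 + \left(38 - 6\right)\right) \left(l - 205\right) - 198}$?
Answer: $4 \sqrt{3002} \approx 219.16$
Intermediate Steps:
$l = -250$ ($l = \left(-2\right) 125 = -250$)
$\sqrt{\left(-138 + \left(38 - 6\right)\right) \left(l - 205\right) - 198} = \sqrt{\left(-138 + \left(38 - 6\right)\right) \left(-250 - 205\right) - 198} = \sqrt{\left(-138 + 32\right) \left(-455\right) - 198} = \sqrt{\left(-106\right) \left(-455\right) - 198} = \sqrt{48230 - 198} = \sqrt{48032} = 4 \sqrt{3002}$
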